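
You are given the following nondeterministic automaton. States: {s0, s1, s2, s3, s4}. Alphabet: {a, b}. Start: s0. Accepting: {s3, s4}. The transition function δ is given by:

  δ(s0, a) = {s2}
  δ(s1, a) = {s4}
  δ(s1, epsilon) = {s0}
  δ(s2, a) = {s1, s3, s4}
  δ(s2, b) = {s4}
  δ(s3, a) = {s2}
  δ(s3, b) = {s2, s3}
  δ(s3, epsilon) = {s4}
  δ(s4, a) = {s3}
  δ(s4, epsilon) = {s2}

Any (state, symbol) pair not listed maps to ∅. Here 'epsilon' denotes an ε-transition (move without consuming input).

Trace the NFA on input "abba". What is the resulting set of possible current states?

Start in {s0}.
Read 'a': {s0} → {s2}.
Read 'b': {s2} → {s2, s4}.
Read 'b': {s2, s4} → {s2, s4}.
Read 'a': {s2, s4} → {s0, s1, s2, s3, s4}.

{s0, s1, s2, s3, s4}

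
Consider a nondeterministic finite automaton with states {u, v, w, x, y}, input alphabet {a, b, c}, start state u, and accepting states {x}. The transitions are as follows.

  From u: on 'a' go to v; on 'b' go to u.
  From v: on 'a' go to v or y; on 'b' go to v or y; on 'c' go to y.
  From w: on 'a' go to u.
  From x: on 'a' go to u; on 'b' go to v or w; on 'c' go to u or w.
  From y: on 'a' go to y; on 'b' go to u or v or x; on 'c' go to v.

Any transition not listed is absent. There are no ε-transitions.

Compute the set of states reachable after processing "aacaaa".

Start in {u}.
Read 'a': {u} → {v}.
Read 'a': {v} → {v, y}.
Read 'c': {v, y} → {v, y}.
Read 'a': {v, y} → {v, y}.
Read 'a': {v, y} → {v, y}.
Read 'a': {v, y} → {v, y}.

{v, y}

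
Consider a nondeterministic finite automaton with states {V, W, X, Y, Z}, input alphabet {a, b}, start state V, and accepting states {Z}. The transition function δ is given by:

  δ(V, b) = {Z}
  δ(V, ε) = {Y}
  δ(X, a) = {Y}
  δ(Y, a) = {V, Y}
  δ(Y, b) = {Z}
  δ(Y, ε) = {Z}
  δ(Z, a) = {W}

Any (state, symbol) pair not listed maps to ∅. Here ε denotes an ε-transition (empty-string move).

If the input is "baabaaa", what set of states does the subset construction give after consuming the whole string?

Start: ε-closure({V}) = {V, Y, Z}.
Read 'b': {V, Y, Z} → {Z}.
Read 'a': {Z} → {W}.
Read 'a': {W} → ∅.
The set is empty and remains empty for the remaining 4 symbols.

∅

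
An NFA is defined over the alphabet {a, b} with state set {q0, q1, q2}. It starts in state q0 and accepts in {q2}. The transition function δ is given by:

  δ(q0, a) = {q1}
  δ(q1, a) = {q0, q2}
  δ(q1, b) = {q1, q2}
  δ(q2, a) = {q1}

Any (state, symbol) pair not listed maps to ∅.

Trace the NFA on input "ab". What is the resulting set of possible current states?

Start in {q0}.
Read 'a': q0→{q1}; now {q1}.
Read 'b': q1→{q1, q2}; now {q1, q2}.

{q1, q2}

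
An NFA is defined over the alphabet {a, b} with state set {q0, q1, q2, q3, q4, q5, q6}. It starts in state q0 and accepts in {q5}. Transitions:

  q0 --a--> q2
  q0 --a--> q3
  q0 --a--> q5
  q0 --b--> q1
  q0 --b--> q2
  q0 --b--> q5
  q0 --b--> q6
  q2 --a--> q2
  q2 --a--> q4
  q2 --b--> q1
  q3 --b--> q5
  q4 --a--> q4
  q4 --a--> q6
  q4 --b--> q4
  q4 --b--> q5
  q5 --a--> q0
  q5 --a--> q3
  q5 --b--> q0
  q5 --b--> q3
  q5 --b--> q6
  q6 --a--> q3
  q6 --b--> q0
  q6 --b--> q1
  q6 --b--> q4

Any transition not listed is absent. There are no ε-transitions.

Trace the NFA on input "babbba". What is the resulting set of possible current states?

Start in {q0}.
Read 'b': {q0} → {q1, q2, q5, q6}.
Read 'a': {q1, q2, q5, q6} → {q0, q2, q3, q4}.
Read 'b': {q0, q2, q3, q4} → {q1, q2, q4, q5, q6}.
Read 'b': {q1, q2, q4, q5, q6} → {q0, q1, q3, q4, q5, q6}.
Read 'b': {q0, q1, q3, q4, q5, q6} → {q0, q1, q2, q3, q4, q5, q6}.
Read 'a': {q0, q1, q2, q3, q4, q5, q6} → {q0, q2, q3, q4, q5, q6}.

{q0, q2, q3, q4, q5, q6}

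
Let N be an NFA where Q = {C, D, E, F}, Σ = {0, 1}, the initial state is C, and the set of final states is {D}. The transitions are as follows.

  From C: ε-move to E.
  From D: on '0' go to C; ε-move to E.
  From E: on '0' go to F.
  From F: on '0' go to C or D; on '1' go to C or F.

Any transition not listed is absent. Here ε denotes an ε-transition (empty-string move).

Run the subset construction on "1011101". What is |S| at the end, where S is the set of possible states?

0

Start: ε-closure({C}) = {C, E}.
Read '1': {C, E} → ∅.
The set is empty and remains empty for the remaining 6 symbols.
That set has 0 states.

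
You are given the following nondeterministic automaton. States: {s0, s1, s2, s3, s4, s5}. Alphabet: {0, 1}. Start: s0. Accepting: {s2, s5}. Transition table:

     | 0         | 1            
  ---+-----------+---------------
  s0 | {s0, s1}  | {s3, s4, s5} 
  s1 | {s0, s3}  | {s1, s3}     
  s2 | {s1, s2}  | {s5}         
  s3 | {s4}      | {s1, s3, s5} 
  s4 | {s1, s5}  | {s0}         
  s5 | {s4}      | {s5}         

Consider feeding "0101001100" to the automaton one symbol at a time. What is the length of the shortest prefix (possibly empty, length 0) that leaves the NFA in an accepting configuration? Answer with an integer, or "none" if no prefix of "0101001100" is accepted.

2

Start in {s0}.
Read '0': s0→{s0, s1}; now {s0, s1}.
Read '1': s0→{s3, s4, s5}, s1→{s1, s3}; now {s1, s3, s4, s5}.
None of the earlier sets intersect F, but {s1, s3, s4, s5} does.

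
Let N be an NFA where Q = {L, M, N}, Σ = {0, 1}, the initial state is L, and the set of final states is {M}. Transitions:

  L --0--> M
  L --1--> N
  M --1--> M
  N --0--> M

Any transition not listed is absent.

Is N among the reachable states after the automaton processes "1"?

Yes

Start in {L}.
Read '1': L→{N}; now {N}.
State N is in {N}.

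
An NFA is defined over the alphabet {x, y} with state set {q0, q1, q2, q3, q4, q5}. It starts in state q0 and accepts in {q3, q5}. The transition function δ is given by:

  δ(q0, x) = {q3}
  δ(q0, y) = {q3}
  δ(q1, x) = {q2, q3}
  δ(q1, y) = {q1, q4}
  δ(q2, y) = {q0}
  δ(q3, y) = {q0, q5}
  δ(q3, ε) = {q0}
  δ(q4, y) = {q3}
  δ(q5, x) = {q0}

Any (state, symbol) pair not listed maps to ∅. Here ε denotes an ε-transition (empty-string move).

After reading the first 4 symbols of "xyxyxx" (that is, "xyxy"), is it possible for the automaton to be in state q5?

Start in {q0}.
Read 'x': q0→{q3}; union {q3}; ε-closure = {q0, q3}.
Read 'y': q0→{q3}, q3→{q0, q5}; now {q0, q3, q5}.
Read 'x': q0→{q3}, q3→∅, q5→{q0}; now {q0, q3}.
Read 'y': q0→{q3}, q3→{q0, q5}; now {q0, q3, q5}.
State q5 is in {q0, q3, q5}.

Yes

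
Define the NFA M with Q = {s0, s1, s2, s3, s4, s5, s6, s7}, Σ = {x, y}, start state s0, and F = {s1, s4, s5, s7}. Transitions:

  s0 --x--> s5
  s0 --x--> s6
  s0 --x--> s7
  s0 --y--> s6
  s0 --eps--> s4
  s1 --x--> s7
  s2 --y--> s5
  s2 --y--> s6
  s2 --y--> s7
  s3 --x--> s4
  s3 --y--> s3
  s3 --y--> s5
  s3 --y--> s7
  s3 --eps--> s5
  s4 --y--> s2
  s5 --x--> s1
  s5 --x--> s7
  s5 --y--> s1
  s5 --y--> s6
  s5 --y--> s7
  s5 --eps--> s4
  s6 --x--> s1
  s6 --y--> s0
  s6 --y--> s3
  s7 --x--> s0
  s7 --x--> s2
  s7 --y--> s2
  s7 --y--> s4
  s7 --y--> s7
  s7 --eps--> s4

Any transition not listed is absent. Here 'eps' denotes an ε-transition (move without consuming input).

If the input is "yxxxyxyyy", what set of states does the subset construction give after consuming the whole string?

Start: ε-closure({s0}) = {s0, s4}.
Read 'y': {s0, s4} → {s2, s6}.
Read 'x': {s2, s6} → {s1}.
Read 'x': {s1} → {s4, s7}.
Read 'x': {s4, s7} → {s0, s2, s4}.
Read 'y': {s0, s2, s4} → {s2, s4, s5, s6, s7}.
Read 'x': {s2, s4, s5, s6, s7} → {s0, s1, s2, s4, s7}.
Read 'y': {s0, s1, s2, s4, s7} → {s2, s4, s5, s6, s7}.
Read 'y': {s2, s4, s5, s6, s7} → {s0, s1, s2, s3, s4, s5, s6, s7}.
Read 'y': {s0, s1, s2, s3, s4, s5, s6, s7} → {s0, s1, s2, s3, s4, s5, s6, s7}.

{s0, s1, s2, s3, s4, s5, s6, s7}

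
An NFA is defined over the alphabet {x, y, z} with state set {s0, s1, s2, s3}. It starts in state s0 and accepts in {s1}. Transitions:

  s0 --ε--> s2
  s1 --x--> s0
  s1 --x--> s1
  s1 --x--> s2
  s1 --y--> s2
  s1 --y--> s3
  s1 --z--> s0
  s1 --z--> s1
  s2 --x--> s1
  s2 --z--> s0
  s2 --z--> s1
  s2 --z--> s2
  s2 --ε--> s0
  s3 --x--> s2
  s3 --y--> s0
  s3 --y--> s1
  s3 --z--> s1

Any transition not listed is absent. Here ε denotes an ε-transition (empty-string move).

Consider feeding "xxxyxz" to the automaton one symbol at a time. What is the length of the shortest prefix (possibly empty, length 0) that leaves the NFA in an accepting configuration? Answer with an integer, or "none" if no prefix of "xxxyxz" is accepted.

Start: ε-closure({s0}) = {s0, s2}.
Read 'x': {s0, s2} → {s1}.
None of the earlier sets intersect F, but {s1} does.

1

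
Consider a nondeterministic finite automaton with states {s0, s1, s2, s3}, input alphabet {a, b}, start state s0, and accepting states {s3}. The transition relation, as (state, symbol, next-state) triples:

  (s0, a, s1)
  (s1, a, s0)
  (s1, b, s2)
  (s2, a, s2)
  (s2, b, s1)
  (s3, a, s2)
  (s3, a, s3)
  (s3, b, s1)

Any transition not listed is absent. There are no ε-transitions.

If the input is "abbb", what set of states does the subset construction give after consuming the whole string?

Start in {s0}.
Read 'a': s0→{s1}; now {s1}.
Read 'b': s1→{s2}; now {s2}.
Read 'b': s2→{s1}; now {s1}.
Read 'b': s1→{s2}; now {s2}.

{s2}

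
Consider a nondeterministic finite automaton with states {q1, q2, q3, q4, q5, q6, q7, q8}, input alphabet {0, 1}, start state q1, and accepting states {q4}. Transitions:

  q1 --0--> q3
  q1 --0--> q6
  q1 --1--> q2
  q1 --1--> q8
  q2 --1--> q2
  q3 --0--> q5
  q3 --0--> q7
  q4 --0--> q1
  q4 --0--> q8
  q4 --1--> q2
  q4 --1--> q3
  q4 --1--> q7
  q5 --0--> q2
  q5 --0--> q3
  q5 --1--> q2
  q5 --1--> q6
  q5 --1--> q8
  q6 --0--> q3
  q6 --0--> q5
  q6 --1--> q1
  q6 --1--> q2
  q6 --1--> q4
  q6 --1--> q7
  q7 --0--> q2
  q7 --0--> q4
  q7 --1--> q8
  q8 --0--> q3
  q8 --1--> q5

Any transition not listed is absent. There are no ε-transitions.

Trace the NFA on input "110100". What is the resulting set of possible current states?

∅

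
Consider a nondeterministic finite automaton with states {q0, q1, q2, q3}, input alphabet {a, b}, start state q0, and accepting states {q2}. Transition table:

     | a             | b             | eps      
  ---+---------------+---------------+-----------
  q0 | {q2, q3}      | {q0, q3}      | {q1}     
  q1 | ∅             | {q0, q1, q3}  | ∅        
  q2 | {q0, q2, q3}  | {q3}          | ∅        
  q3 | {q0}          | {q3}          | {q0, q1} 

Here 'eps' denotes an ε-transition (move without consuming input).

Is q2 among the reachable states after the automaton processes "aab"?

Start: ε-closure({q0}) = {q0, q1}.
Read 'a': {q0, q1} → {q0, q1, q2, q3}.
Read 'a': {q0, q1, q2, q3} → {q0, q1, q2, q3}.
Read 'b': {q0, q1, q2, q3} → {q0, q1, q3}.
State q2 is not in {q0, q1, q3}.

No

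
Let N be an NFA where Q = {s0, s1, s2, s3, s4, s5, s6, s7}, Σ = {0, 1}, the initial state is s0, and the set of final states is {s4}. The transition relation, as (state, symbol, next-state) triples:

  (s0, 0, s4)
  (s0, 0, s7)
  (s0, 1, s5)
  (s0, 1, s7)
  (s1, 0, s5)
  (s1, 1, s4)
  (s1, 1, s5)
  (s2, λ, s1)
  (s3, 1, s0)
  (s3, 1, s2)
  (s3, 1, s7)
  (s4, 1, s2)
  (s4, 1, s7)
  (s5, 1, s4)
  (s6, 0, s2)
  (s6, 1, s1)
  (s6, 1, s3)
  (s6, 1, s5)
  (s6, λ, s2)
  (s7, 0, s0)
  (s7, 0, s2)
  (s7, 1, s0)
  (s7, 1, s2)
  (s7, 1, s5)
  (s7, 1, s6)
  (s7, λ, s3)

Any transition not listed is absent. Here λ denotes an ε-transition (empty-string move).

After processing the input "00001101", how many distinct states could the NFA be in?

8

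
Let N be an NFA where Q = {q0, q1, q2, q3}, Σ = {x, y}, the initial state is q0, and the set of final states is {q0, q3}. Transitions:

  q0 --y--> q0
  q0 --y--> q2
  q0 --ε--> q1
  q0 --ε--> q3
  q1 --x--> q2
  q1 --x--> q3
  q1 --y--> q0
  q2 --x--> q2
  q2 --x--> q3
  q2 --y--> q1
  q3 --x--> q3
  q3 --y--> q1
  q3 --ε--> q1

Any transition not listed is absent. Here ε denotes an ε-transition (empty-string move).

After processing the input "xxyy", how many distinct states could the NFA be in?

4

Start: ε-closure({q0}) = {q0, q1, q3}.
Read 'x': {q0, q1, q3} → {q1, q2, q3}.
Read 'x': {q1, q2, q3} → {q1, q2, q3}.
Read 'y': {q1, q2, q3} → {q0, q1, q3}.
Read 'y': {q0, q1, q3} → {q0, q1, q2, q3}.
That set has 4 states.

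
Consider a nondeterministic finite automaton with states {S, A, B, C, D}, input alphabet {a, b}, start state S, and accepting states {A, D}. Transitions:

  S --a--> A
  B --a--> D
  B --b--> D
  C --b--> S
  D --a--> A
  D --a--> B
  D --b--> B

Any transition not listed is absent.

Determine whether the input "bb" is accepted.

No

Start in {S}.
Read 'b': {S} → ∅.
The set is empty and remains empty for the remaining 1 symbol.
The final set ∅ contains no accepting state.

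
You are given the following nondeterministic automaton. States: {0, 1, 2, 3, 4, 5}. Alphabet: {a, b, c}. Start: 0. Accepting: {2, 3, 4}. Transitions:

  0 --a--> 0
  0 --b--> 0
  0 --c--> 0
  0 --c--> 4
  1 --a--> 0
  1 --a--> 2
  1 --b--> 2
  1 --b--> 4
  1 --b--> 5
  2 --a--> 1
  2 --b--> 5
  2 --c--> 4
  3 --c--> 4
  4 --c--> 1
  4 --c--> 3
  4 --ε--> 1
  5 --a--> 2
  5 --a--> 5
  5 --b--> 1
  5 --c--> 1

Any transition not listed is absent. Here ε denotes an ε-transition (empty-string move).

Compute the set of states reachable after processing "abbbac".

Start in {0}.
Read 'a': {0} → {0}.
Read 'b': {0} → {0}.
Read 'b': {0} → {0}.
Read 'b': {0} → {0}.
Read 'a': {0} → {0}.
Read 'c': {0} → {0, 1, 4}.

{0, 1, 4}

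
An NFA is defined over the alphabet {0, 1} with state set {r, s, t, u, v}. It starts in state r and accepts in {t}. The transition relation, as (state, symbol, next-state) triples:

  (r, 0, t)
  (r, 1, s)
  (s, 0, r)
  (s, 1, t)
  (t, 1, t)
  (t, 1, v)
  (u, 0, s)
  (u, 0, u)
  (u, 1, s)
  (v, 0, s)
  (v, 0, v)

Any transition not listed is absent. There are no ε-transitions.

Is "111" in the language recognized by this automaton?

Yes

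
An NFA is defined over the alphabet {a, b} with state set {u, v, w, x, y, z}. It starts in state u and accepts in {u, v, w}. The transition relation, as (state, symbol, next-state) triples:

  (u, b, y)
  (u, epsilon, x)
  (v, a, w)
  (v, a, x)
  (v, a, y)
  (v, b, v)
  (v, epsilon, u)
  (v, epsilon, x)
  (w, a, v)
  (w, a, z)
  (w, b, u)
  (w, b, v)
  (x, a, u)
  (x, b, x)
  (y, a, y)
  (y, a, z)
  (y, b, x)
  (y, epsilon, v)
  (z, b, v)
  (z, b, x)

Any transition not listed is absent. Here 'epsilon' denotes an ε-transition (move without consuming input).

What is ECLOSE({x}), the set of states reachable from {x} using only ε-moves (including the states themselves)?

Begin with {x}.
No ε-moves leave this set, so the closure equals the set itself.

{x}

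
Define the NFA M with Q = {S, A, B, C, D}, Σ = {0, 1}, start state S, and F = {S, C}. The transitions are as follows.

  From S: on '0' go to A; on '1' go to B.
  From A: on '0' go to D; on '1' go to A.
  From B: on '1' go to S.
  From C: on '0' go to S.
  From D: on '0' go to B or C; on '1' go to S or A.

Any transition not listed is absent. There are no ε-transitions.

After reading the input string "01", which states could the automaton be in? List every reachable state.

{A}

Start in {S}.
Read '0': S→{A}; now {A}.
Read '1': A→{A}; now {A}.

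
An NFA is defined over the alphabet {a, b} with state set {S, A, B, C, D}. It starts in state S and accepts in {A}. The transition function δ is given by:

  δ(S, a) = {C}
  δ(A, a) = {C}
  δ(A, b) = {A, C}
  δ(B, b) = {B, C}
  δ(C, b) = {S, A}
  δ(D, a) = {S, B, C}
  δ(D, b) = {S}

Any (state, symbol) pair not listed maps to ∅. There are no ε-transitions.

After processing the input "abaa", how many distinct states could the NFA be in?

0

Start in {S}.
Read 'a': S→{C}; now {C}.
Read 'b': C→{S, A}; now {S, A}.
Read 'a': S→{C}, A→{C}; now {C}.
Read 'a': C→∅; now ∅.
That set has 0 states.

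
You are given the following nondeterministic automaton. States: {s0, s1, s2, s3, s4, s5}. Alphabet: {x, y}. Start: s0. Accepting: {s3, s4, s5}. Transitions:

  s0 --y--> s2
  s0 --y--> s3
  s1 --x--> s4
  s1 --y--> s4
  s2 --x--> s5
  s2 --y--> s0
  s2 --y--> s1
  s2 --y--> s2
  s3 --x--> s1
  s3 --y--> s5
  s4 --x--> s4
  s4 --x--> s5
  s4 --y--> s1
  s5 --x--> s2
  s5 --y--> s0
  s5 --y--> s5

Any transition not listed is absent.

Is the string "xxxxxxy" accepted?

No

Start in {s0}.
Read 'x': s0→∅; now ∅.
The set is empty and remains empty for the remaining 6 symbols.
The final set ∅ contains no accepting state.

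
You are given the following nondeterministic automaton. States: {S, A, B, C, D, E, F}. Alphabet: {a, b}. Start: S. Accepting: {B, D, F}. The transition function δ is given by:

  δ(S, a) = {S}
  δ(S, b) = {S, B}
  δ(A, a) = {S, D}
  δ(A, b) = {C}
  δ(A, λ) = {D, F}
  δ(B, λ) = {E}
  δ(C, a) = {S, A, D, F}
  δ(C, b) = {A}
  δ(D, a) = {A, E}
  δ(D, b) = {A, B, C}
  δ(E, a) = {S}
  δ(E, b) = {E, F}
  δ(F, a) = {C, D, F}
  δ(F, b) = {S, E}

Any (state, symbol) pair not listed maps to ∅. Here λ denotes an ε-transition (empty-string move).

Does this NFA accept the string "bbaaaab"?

Yes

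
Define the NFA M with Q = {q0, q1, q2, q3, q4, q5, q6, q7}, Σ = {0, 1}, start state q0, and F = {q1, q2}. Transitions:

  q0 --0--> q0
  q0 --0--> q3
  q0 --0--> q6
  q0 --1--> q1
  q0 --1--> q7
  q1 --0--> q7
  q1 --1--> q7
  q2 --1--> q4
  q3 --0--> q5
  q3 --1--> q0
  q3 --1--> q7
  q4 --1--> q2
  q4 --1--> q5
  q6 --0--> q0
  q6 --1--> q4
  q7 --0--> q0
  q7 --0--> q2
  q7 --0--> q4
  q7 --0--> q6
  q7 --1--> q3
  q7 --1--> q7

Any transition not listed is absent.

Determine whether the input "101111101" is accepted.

Yes

Start in {q0}.
Read '1': q0→{q1, q7}; now {q1, q7}.
Read '0': q1→{q7}, q7→{q0, q2, q4, q6}; now {q0, q2, q4, q6, q7}.
Read '1': q0→{q1, q7}, q2→{q4}, q4→{q2, q5}, q6→{q4}, q7→{q3, q7}; now {q1, q2, q3, q4, q5, q7}.
Read '1': q1→{q7}, q2→{q4}, q3→{q0, q7}, q4→{q2, q5}, q5→∅, q7→{q3, q7}; now {q0, q2, q3, q4, q5, q7}.
Read '1': q0→{q1, q7}, q2→{q4}, q3→{q0, q7}, q4→{q2, q5}, q5→∅, q7→{q3, q7}; now {q0, q1, q2, q3, q4, q5, q7}.
Read '1': q0→{q1, q7}, q1→{q7}, q2→{q4}, q3→{q0, q7}, q4→{q2, q5}, q5→∅, q7→{q3, q7}; now {q0, q1, q2, q3, q4, q5, q7}.
Read '1': q0→{q1, q7}, q1→{q7}, q2→{q4}, q3→{q0, q7}, q4→{q2, q5}, q5→∅, q7→{q3, q7}; now {q0, q1, q2, q3, q4, q5, q7}.
Read '0': q0→{q0, q3, q6}, q1→{q7}, q2→∅, q3→{q5}, q4→∅, q5→∅, q7→{q0, q2, q4, q6}; now {q0, q2, q3, q4, q5, q6, q7}.
Read '1': q0→{q1, q7}, q2→{q4}, q3→{q0, q7}, q4→{q2, q5}, q5→∅, q6→{q4}, q7→{q3, q7}; now {q0, q1, q2, q3, q4, q5, q7}.
The final set {q0, q1, q2, q3, q4, q5, q7} contains the accepting states q1, q2.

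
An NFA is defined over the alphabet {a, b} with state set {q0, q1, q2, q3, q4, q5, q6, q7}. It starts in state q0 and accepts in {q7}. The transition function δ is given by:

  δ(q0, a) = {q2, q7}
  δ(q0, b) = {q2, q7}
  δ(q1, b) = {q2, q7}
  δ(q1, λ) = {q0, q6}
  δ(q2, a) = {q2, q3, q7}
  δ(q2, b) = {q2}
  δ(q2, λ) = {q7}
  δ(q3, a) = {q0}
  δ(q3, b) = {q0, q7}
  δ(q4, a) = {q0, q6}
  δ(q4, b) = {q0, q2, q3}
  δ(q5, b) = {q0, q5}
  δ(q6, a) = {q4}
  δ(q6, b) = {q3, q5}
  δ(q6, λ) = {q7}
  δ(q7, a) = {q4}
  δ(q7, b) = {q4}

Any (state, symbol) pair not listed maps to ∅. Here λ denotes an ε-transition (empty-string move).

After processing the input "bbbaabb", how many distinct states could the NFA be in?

6

Start in {q0}.
Read 'b': {q0} → {q2, q7}.
Read 'b': {q2, q7} → {q2, q4, q7}.
Read 'b': {q2, q4, q7} → {q0, q2, q3, q4, q7}.
Read 'a': {q0, q2, q3, q4, q7} → {q0, q2, q3, q4, q6, q7}.
Read 'a': {q0, q2, q3, q4, q6, q7} → {q0, q2, q3, q4, q6, q7}.
Read 'b': {q0, q2, q3, q4, q6, q7} → {q0, q2, q3, q4, q5, q7}.
Read 'b': {q0, q2, q3, q4, q5, q7} → {q0, q2, q3, q4, q5, q7}.
That set has 6 states.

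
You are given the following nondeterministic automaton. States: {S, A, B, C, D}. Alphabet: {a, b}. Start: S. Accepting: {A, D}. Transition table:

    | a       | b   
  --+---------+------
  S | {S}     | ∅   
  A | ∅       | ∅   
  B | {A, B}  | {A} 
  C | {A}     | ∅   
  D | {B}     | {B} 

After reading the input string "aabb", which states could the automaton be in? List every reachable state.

Start in {S}.
Read 'a': S→{S}; now {S}.
Read 'a': S→{S}; now {S}.
Read 'b': S→∅; now ∅.
The set is empty and remains empty for the remaining 1 symbol.

∅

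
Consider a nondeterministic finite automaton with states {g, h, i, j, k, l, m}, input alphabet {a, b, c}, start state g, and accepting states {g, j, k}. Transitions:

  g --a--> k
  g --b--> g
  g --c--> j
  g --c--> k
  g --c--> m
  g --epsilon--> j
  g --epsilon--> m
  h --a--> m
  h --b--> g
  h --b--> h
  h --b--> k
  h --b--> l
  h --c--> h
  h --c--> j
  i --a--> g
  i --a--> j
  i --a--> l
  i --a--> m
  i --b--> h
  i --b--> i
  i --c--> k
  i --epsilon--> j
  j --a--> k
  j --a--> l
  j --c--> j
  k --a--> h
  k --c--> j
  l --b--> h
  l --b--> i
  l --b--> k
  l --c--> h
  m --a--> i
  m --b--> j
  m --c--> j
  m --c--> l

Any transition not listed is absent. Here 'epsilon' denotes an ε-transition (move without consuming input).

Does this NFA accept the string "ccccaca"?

Yes

Start: ε-closure({g}) = {g, j, m}.
Read 'c': g→{j, k, m}, j→{j}, m→{j, l}; now {j, k, l, m}.
Read 'c': j→{j}, k→{j}, l→{h}, m→{j, l}; now {h, j, l}.
Read 'c': h→{h, j}, j→{j}, l→{h}; now {h, j}.
Read 'c': h→{h, j}, j→{j}; now {h, j}.
Read 'a': h→{m}, j→{k, l}; now {k, l, m}.
Read 'c': k→{j}, l→{h}, m→{j, l}; now {h, j, l}.
Read 'a': h→{m}, j→{k, l}, l→∅; now {k, l, m}.
The final set {k, l, m} contains the accepting state k.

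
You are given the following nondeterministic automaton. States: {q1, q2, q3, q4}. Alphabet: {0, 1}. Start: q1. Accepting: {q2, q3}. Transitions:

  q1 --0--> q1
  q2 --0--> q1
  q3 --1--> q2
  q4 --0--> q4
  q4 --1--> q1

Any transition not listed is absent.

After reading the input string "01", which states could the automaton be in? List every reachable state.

Start in {q1}.
Read '0': q1→{q1}; now {q1}.
Read '1': q1→∅; now ∅.

∅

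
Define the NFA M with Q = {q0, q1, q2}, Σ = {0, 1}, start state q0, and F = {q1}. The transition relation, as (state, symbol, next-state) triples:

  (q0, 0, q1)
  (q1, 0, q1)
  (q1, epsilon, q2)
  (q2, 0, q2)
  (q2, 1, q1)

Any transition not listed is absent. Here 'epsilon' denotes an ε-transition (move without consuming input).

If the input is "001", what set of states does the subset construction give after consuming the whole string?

Start in {q0}.
Read '0': q0→{q1}; union {q1}; ε-closure = {q1, q2}.
Read '0': q1→{q1}, q2→{q2}; now {q1, q2}.
Read '1': q1→∅, q2→{q1}; union {q1}; ε-closure = {q1, q2}.

{q1, q2}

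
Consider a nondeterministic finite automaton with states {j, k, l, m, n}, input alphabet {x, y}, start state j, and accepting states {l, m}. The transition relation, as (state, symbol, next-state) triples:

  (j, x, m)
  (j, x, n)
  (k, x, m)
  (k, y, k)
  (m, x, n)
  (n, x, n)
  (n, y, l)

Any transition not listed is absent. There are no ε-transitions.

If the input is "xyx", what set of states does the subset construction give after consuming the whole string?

∅

Start in {j}.
Read 'x': {j} → {m, n}.
Read 'y': {m, n} → {l}.
Read 'x': {l} → ∅.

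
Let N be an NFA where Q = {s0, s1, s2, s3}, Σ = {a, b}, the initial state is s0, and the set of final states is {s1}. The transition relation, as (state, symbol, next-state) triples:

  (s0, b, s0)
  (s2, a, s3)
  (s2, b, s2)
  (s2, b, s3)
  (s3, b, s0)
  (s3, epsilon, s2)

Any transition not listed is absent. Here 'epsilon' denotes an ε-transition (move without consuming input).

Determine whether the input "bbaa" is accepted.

Start in {s0}.
Read 'b': s0→{s0}; now {s0}.
Read 'b': s0→{s0}; now {s0}.
Read 'a': s0→∅; now ∅.
The set is empty and remains empty for the remaining 1 symbol.
The final set ∅ contains no accepting state.

No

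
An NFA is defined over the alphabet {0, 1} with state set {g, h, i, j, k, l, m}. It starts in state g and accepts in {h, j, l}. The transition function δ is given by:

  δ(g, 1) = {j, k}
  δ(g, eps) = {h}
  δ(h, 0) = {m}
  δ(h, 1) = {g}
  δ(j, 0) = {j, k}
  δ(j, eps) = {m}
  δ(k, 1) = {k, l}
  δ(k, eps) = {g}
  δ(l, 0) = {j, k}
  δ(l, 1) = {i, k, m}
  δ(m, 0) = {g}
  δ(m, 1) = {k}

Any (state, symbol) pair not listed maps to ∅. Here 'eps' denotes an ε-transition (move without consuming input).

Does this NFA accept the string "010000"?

Start: ε-closure({g}) = {g, h}.
Read '0': {g, h} → {m}.
Read '1': {m} → {g, h, k}.
Read '0': {g, h, k} → {m}.
Read '0': {m} → {g, h}.
Read '0': {g, h} → {m}.
Read '0': {m} → {g, h}.
The final set {g, h} contains the accepting state h.

Yes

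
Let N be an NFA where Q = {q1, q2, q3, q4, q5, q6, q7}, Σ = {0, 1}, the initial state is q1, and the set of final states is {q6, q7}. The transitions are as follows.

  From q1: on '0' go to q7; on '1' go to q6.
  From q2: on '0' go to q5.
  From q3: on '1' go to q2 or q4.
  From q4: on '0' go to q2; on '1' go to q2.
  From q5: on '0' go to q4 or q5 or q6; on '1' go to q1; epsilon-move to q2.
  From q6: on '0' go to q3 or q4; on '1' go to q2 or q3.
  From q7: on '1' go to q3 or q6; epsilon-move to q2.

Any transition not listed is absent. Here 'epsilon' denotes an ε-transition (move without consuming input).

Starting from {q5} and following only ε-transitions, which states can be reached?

Begin with {q5}.
ε-move q5 → q2; add q2.

{q2, q5}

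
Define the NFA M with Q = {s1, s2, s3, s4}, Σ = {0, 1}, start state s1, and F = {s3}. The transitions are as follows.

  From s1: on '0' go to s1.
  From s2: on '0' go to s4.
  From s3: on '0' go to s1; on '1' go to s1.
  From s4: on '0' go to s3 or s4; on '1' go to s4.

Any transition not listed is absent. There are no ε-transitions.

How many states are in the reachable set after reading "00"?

1

Start in {s1}.
Read '0': s1→{s1}; now {s1}.
Read '0': s1→{s1}; now {s1}.
That set has 1 state.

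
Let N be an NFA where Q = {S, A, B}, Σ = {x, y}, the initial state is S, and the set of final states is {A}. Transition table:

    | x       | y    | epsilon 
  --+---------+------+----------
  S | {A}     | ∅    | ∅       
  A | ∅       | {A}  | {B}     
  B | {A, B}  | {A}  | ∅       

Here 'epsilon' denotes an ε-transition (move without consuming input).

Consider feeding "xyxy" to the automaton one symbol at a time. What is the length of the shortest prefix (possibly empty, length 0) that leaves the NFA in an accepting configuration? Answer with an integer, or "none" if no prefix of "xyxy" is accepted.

1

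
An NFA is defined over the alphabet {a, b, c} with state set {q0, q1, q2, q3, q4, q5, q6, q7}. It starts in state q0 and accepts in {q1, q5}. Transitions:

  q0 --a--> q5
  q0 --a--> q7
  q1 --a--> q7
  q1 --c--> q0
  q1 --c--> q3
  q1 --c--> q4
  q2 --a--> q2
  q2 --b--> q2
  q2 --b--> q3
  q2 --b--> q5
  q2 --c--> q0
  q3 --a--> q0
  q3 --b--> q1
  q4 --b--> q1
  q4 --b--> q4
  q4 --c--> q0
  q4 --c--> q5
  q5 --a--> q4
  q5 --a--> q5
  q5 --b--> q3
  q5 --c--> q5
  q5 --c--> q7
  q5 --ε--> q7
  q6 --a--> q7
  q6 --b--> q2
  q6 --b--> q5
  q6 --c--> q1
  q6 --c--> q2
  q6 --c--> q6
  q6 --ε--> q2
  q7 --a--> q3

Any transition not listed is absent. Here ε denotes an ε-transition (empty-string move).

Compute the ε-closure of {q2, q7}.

Begin with {q2, q7}.
No ε-moves leave this set, so the closure equals the set itself.

{q2, q7}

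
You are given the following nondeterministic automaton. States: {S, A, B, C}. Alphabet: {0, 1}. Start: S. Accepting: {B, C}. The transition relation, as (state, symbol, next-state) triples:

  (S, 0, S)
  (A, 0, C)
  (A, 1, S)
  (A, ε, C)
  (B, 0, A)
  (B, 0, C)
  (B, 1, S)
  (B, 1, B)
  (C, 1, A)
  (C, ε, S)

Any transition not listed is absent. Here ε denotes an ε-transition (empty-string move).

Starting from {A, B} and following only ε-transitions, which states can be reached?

Begin with {A, B}.
ε-move A → C; add C.
ε-move C → S; add S.

{S, A, B, C}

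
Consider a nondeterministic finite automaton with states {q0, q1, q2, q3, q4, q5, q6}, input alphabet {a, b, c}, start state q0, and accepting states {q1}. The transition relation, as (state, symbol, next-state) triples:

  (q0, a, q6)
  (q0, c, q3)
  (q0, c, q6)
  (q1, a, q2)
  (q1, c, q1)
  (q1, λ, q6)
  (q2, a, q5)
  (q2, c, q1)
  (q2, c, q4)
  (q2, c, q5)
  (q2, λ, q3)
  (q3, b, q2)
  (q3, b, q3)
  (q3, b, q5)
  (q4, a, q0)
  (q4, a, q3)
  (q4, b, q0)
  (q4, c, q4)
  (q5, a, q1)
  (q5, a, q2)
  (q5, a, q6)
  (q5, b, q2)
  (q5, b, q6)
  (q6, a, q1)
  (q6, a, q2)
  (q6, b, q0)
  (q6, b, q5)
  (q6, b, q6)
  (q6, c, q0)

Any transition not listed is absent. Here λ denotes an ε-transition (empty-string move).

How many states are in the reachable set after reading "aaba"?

Start in {q0}.
Read 'a': {q0} → {q6}.
Read 'a': {q6} → {q1, q2, q3, q6}.
Read 'b': {q1, q2, q3, q6} → {q0, q2, q3, q5, q6}.
Read 'a': {q0, q2, q3, q5, q6} → {q1, q2, q3, q5, q6}.
That set has 5 states.

5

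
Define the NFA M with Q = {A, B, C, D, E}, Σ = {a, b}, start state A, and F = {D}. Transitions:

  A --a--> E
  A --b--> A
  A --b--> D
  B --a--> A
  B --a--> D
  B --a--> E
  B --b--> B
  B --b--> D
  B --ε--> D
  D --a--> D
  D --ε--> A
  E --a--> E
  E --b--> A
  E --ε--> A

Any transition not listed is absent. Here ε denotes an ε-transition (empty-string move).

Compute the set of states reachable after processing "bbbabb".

{A, D}

Start in {A}.
Read 'b': {A} → {A, D}.
Read 'b': {A, D} → {A, D}.
Read 'b': {A, D} → {A, D}.
Read 'a': {A, D} → {A, D, E}.
Read 'b': {A, D, E} → {A, D}.
Read 'b': {A, D} → {A, D}.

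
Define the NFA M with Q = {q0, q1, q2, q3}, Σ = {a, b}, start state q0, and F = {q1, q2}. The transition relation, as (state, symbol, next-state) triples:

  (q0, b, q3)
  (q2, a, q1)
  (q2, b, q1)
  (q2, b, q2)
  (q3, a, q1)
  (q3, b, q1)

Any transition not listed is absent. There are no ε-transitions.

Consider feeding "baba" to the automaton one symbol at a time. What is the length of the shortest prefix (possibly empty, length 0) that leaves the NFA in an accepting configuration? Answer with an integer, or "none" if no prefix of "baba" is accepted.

Start in {q0}.
Read 'b': {q0} → {q3}.
Read 'a': {q3} → {q1}.
None of the earlier sets intersect F, but {q1} does.

2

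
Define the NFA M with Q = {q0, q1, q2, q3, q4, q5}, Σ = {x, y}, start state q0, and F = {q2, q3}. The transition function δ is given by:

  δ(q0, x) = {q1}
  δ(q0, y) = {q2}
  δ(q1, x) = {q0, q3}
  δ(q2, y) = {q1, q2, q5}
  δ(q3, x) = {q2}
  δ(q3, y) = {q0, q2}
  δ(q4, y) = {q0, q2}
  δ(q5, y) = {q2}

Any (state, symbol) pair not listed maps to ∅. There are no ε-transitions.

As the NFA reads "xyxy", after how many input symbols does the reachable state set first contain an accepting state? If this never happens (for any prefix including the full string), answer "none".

none

Start in {q0}.
Read 'x': {q0} → {q1}.
Read 'y': {q1} → ∅.
The set is empty and remains empty for the remaining 2 symbols.
No reachable set along the way intersects F.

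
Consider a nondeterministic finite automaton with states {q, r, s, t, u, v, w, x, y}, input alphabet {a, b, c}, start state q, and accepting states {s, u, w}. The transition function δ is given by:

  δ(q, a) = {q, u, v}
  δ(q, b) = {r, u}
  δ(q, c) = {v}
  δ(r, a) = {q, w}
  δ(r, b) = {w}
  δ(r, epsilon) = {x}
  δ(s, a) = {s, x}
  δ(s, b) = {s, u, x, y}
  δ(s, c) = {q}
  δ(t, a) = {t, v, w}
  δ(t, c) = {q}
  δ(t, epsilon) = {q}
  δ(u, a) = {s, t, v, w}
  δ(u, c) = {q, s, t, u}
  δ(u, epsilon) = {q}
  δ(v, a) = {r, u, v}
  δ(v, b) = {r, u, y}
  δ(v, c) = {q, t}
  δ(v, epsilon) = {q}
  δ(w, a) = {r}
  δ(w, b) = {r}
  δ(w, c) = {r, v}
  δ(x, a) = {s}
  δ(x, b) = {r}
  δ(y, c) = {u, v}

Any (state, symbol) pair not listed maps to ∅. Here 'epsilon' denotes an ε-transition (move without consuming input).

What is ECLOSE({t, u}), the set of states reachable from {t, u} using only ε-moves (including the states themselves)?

{q, t, u}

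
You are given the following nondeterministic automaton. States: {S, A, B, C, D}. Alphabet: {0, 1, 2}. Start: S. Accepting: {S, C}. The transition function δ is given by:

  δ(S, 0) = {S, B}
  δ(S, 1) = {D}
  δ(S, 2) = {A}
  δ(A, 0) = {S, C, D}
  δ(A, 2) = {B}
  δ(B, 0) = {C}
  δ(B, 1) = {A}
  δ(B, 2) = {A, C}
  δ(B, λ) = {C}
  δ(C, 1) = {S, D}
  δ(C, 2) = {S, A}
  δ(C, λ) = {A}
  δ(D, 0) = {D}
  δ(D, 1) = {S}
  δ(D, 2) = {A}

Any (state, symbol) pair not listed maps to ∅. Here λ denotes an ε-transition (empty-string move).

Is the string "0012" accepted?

Yes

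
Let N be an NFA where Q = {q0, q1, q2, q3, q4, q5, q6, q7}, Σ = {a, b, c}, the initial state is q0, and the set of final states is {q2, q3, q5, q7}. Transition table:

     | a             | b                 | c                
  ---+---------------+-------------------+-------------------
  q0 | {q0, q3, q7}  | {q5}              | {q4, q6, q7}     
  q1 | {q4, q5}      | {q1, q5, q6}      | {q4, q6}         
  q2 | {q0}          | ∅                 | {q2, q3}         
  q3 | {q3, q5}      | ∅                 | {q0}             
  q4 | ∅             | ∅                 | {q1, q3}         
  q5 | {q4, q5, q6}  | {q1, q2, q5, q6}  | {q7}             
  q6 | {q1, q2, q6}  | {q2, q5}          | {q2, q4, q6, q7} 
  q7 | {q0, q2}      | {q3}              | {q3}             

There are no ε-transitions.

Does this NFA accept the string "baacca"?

Yes

Start in {q0}.
Read 'b': q0→{q5}; now {q5}.
Read 'a': q5→{q4, q5, q6}; now {q4, q5, q6}.
Read 'a': q4→∅, q5→{q4, q5, q6}, q6→{q1, q2, q6}; now {q1, q2, q4, q5, q6}.
Read 'c': q1→{q4, q6}, q2→{q2, q3}, q4→{q1, q3}, q5→{q7}, q6→{q2, q4, q6, q7}; now {q1, q2, q3, q4, q6, q7}.
Read 'c': q1→{q4, q6}, q2→{q2, q3}, q3→{q0}, q4→{q1, q3}, q6→{q2, q4, q6, q7}, q7→{q3}; now {q0, q1, q2, q3, q4, q6, q7}.
Read 'a': q0→{q0, q3, q7}, q1→{q4, q5}, q2→{q0}, q3→{q3, q5}, q4→∅, q6→{q1, q2, q6}, q7→{q0, q2}; now {q0, q1, q2, q3, q4, q5, q6, q7}.
The final set {q0, q1, q2, q3, q4, q5, q6, q7} contains the accepting states q2, q3, q5, q7.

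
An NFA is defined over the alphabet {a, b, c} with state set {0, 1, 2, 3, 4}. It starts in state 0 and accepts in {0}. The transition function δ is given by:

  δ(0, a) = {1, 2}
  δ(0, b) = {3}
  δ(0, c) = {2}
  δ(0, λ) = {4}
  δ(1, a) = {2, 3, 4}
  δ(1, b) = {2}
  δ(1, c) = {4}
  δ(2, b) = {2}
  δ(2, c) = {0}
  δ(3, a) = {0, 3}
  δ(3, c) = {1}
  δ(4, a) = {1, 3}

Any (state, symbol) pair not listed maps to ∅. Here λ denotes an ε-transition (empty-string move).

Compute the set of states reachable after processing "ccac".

{0, 1, 4}

Start: ε-closure({0}) = {0, 4}.
Read 'c': {0, 4} → {2}.
Read 'c': {2} → {0, 4}.
Read 'a': {0, 4} → {1, 2, 3}.
Read 'c': {1, 2, 3} → {0, 1, 4}.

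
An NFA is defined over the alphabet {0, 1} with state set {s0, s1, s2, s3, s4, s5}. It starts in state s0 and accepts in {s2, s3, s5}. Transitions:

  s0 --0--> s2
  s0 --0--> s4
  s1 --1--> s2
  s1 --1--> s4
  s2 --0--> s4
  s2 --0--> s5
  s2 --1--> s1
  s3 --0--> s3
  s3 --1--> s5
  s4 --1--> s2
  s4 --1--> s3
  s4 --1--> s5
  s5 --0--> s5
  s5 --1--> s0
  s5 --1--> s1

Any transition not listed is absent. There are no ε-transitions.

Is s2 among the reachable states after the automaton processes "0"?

Start in {s0}.
Read '0': s0→{s2, s4}; now {s2, s4}.
State s2 is in {s2, s4}.

Yes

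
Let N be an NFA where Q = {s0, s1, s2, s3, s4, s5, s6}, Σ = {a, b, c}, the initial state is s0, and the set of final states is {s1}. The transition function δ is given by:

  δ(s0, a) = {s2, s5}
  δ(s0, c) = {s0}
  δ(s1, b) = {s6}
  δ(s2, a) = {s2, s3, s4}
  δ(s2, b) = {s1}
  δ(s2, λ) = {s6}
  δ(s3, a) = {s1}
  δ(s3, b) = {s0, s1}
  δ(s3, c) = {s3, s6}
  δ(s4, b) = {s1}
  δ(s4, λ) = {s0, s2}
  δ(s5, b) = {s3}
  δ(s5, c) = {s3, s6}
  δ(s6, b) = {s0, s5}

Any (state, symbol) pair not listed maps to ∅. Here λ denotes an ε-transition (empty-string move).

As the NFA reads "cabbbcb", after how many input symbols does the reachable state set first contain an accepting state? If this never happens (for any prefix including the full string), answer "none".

Start in {s0}.
Read 'c': s0→{s0}; now {s0}.
Read 'a': s0→{s2, s5}; union {s2, s5}; ε-closure = {s2, s5, s6}.
Read 'b': s2→{s1}, s5→{s3}, s6→{s0, s5}; now {s0, s1, s3, s5}.
None of the earlier sets intersect F, but {s0, s1, s3, s5} does.

3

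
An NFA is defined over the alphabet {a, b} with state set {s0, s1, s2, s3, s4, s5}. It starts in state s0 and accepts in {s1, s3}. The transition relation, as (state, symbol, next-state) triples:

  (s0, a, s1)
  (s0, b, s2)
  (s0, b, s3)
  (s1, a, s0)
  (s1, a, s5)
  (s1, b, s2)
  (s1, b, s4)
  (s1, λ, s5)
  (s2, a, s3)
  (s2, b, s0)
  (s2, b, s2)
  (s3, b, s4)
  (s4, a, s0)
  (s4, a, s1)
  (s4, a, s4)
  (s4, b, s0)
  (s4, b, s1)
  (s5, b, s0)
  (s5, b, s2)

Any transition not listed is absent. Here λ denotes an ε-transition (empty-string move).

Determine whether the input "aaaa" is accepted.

Start in {s0}.
Read 'a': {s0} → {s1, s5}.
Read 'a': {s1, s5} → {s0, s5}.
Read 'a': {s0, s5} → {s1, s5}.
Read 'a': {s1, s5} → {s0, s5}.
The final set {s0, s5} contains no accepting state.

No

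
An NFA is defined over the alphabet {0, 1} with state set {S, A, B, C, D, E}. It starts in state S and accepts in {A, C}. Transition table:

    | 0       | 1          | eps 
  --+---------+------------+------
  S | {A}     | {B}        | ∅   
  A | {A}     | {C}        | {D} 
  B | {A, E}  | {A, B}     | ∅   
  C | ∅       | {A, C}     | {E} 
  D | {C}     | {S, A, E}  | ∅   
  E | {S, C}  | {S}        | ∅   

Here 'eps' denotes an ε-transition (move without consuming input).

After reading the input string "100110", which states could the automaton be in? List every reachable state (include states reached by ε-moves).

{S, A, C, D, E}

Start in {S}.
Read '1': S→{B}; now {B}.
Read '0': B→{A, E}; union {A, E}; ε-closure = {A, D, E}.
Read '0': A→{A}, D→{C}, E→{S, C}; union {S, A, C}; ε-closure = {S, A, C, D, E}.
Read '1': S→{B}, A→{C}, C→{A, C}, D→{S, A, E}, E→{S}; union {S, A, B, C, E}; ε-closure = {S, A, B, C, D, E}.
Read '1': S→{B}, A→{C}, B→{A, B}, C→{A, C}, D→{S, A, E}, E→{S}; union {S, A, B, C, E}; ε-closure = {S, A, B, C, D, E}.
Read '0': S→{A}, A→{A}, B→{A, E}, C→∅, D→{C}, E→{S, C}; union {S, A, C, E}; ε-closure = {S, A, C, D, E}.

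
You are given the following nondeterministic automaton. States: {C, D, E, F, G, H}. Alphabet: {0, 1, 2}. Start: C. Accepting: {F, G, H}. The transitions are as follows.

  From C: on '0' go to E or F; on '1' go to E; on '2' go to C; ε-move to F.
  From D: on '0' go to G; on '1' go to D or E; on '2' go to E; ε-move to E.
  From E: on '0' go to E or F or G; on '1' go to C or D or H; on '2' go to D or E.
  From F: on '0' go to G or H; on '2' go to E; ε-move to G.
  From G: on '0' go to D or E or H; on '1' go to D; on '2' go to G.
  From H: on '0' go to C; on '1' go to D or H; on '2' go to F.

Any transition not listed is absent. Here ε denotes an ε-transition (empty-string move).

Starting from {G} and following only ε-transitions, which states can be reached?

{G}

Begin with {G}.
No ε-moves leave this set, so the closure equals the set itself.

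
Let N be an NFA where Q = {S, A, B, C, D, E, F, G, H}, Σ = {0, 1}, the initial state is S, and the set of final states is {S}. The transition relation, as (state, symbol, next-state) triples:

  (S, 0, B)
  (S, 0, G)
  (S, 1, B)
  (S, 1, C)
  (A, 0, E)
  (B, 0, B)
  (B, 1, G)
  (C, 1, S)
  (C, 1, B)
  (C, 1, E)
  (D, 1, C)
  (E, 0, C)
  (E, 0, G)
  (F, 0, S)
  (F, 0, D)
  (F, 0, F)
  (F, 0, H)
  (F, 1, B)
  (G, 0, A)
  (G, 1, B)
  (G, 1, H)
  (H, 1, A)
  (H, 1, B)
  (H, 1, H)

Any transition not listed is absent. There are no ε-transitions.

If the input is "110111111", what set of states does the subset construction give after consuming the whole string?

{A, B, C, G, H}

Start in {S}.
Read '1': S→{B, C}; now {B, C}.
Read '1': B→{G}, C→{S, B, E}; now {S, B, E, G}.
Read '0': S→{B, G}, B→{B}, E→{C, G}, G→{A}; now {A, B, C, G}.
Read '1': A→∅, B→{G}, C→{S, B, E}, G→{B, H}; now {S, B, E, G, H}.
Read '1': S→{B, C}, B→{G}, E→∅, G→{B, H}, H→{A, B, H}; now {A, B, C, G, H}.
Read '1': A→∅, B→{G}, C→{S, B, E}, G→{B, H}, H→{A, B, H}; now {S, A, B, E, G, H}.
Read '1': S→{B, C}, A→∅, B→{G}, E→∅, G→{B, H}, H→{A, B, H}; now {A, B, C, G, H}.
Read '1': A→∅, B→{G}, C→{S, B, E}, G→{B, H}, H→{A, B, H}; now {S, A, B, E, G, H}.
Read '1': S→{B, C}, A→∅, B→{G}, E→∅, G→{B, H}, H→{A, B, H}; now {A, B, C, G, H}.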